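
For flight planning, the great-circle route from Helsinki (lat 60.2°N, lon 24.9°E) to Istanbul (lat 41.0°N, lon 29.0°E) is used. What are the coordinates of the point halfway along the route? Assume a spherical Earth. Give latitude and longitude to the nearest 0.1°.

Write both endpoints as unit vectors p₁, p₂ with components (cos φ cos λ, cos φ sin λ, sin φ).
The central angle between the endpoints is δ = arccos(p₁·p₂) ≈ 0.338 rad (19.4°).
Interpolate at f = 1/2 with slerp weights a = sin((1−f)δ)/sin δ ≈ 0.507, b = sin(fδ)/sin δ ≈ 0.507.
p = a·p₁ + b·p₂ ≈ (0.563, 0.292, 0.773); φ = arcsin(p_z) ≈ 50.62°, λ = atan2(p_y, p_x) ≈ 27.37°.

≈ lat 50.6°N, lon 27.4°E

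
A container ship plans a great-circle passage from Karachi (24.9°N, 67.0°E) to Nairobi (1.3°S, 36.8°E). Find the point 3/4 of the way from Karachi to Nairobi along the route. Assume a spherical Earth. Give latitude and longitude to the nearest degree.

From cos δ = sin φ₁ sin φ₂ + cos φ₁ cos φ₂ cos Δλ, the central angle is δ ≈ 0.685 rad (39.3°).
Interpolate at f = 3/4 with slerp weights a = sin((1−f)δ)/sin δ ≈ 0.269, b = sin(fδ)/sin δ ≈ 0.777.
p = a·p₁ + b·p₂ ≈ (0.717, 0.690, 0.096); φ = arcsin(p_z) ≈ 5.50°, λ = atan2(p_y, p_x) ≈ 43.89°.

≈ 5°N, 44°E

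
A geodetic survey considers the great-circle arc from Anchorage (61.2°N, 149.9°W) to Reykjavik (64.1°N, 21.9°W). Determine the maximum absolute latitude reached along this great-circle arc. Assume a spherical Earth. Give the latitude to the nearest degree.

The great circle lies in the plane with unit normal n̂ = (p₁ × p₂)/|p₁ × p₂|.
Here n̂_z ≈ +0.220; the vertex latitude is φ_max = arccos|n̂_z| ≈ 77.3°.
Check via Clairaut: cos φ_max = |cos φ₁| · sin C = cos(61.2°)·sin(27.2°) ≈ 0.220, again giving ≈ 77.3°.

≈ 77°N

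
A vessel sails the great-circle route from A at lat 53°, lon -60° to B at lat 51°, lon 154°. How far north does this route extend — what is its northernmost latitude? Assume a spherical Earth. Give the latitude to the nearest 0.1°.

≈ 77.1°

The great circle lies in the plane with unit normal n̂ = (p₁ × p₂)/|p₁ × p₂|.
Here n̂_z ≈ -0.223; the vertex latitude is φ_max = arccos|n̂_z| ≈ 77.1°.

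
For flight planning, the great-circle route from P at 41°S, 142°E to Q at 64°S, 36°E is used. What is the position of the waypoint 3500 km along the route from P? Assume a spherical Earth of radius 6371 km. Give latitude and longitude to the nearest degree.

≈ 65°S, 106°E

From cos δ = sin φ₁ sin φ₂ + cos φ₁ cos φ₂ cos Δλ, the central angle is δ ≈ 1.049 rad (60.1°). The total great-circle distance is δ·R ≈ 1.049 × 6371 ≈ 6683 km, so the target fraction is f = 3500/6683 ≈ 0.524.
Interpolate at f ≈ 0.524 with slerp weights a = sin((1−f)δ)/sin δ ≈ 0.553, b = sin(fδ)/sin δ ≈ 0.602.
p = a·p₁ + b·p₂ ≈ (-0.115, 0.412, -0.904); φ = arcsin(p_z) ≈ -64.68°, λ = atan2(p_y, p_x) ≈ 105.60°.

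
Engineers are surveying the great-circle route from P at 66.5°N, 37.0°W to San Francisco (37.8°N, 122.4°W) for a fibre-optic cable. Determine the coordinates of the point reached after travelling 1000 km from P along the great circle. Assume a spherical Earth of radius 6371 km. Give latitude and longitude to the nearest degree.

≈ 67°N, 60°W

The haversine formula gives a central angle δ ≈ 0.943 rad (54.0°) between the endpoints. The total great-circle distance is δ·R ≈ 0.943 × 6371 ≈ 6008 km, so the target fraction is f = 1000/6008 ≈ 0.166.
Interpolate at f ≈ 0.166 with slerp weights a = sin((1−f)δ)/sin δ ≈ 0.874, b = sin(fδ)/sin δ ≈ 0.193.
p = a·p₁ + b·p₂ ≈ (0.197, -0.339, 0.920); φ = arcsin(p_z) ≈ 66.95°, λ = atan2(p_y, p_x) ≈ -59.86°.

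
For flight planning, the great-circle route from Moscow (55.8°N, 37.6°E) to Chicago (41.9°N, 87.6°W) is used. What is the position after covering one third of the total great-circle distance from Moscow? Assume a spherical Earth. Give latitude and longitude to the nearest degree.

The haversine formula gives a central angle δ ≈ 1.254 rad (71.9°) between the endpoints.
Interpolate at f = 1/3 with slerp weights a = sin((1−f)δ)/sin δ ≈ 0.781, b = sin(fδ)/sin δ ≈ 0.427.
p = a·p₁ + b·p₂ ≈ (0.361, -0.050, 0.931); φ = arcsin(p_z) ≈ 68.62°, λ = atan2(p_y, p_x) ≈ -7.87°.

≈ (69°N, 8°W)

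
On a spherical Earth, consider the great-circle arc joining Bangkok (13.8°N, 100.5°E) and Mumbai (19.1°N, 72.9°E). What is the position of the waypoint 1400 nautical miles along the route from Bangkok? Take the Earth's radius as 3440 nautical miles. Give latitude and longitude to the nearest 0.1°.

Write both endpoints as unit vectors p₁, p₂ with components (cos φ cos λ, cos φ sin λ, sin φ).
The central angle between the endpoints is δ = arccos(p₁·p₂) ≈ 0.471 rad (27.0°). The total great-circle distance is δ·R ≈ 0.471 × 3440 ≈ 1619 nmi, so the target fraction is f = 1400/1619 ≈ 0.865.
Interpolate at f ≈ 0.865 with slerp weights a = sin((1−f)δ)/sin δ ≈ 0.140, b = sin(fδ)/sin δ ≈ 0.873.
p = a·p₁ + b·p₂ ≈ (0.218, 0.922, 0.319); φ = arcsin(p_z) ≈ 18.61°, λ = atan2(p_y, p_x) ≈ 76.72°.

≈ 18.6°N, 76.7°E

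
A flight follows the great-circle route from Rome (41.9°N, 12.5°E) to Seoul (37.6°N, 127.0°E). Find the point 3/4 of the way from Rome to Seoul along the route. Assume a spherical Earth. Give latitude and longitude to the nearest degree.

The haversine formula gives a central angle δ ≈ 1.407 rad (80.6°) between the endpoints.
Interpolate at f = 3/4 with slerp weights a = sin((1−f)δ)/sin δ ≈ 0.349, b = sin(fδ)/sin δ ≈ 0.882.
p = a·p₁ + b·p₂ ≈ (-0.167, 0.614, 0.771); φ = arcsin(p_z) ≈ 50.47°, λ = atan2(p_y, p_x) ≈ 105.18°.

≈ (50°N, 105°E)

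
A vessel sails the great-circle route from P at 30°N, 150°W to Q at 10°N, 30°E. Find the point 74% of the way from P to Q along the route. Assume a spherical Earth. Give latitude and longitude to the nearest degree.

≈ 46°N, 30°E

From cos δ = sin φ₁ sin φ₂ + cos φ₁ cos φ₂ cos Δλ, the central angle is δ ≈ 2.443 rad (140.0°).
Interpolate at f = 0.74 with slerp weights a = sin((1−f)δ)/sin δ ≈ 0.923, b = sin(fδ)/sin δ ≈ 1.512.
p = a·p₁ + b·p₂ ≈ (0.597, 0.345, 0.724); φ = arcsin(p_z) ≈ 46.40°, λ = atan2(p_y, p_x) ≈ 30.00°.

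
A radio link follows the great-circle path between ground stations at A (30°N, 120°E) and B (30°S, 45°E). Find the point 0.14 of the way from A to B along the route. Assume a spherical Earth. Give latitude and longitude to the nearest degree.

From cos δ = sin φ₁ sin φ₂ + cos φ₁ cos φ₂ cos Δλ, the central angle is δ ≈ 1.627 rad (93.2°).
Interpolate at f = 0.14 with slerp weights a = sin((1−f)δ)/sin δ ≈ 0.987, b = sin(fδ)/sin δ ≈ 0.226.
p = a·p₁ + b·p₂ ≈ (-0.289, 0.879, 0.380); φ = arcsin(p_z) ≈ 22.35°, λ = atan2(p_y, p_x) ≈ 108.20°.

≈ (22°N, 108°E)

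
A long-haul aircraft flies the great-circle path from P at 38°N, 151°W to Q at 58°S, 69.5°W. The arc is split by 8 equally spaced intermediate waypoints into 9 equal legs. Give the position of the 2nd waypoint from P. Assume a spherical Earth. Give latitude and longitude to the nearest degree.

≈ 16°N, 135°W

The haversine formula gives a central angle δ ≈ 2.049 rad (117.4°) between the endpoints.
Interpolate at f = 2/9 with slerp weights a = sin((1−f)δ)/sin δ ≈ 1.126, b = sin(fδ)/sin δ ≈ 0.495.
p = a·p₁ + b·p₂ ≈ (-0.684, -0.676, 0.273); φ = arcsin(p_z) ≈ 15.85°, λ = atan2(p_y, p_x) ≈ -135.34°.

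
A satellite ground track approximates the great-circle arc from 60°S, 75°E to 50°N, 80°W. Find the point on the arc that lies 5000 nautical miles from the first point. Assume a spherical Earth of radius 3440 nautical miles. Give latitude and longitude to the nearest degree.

Write both endpoints as unit vectors p₁, p₂ with components (cos φ cos λ, cos φ sin λ, sin φ).
The central angle between the endpoints is δ = arccos(p₁·p₂) ≈ 2.839 rad (162.7°). The total great-circle distance is δ·R ≈ 2.839 × 3440 ≈ 9768 nmi, so the target fraction is f = 5000/9768 ≈ 0.512.
Interpolate at f ≈ 0.512 with slerp weights a = sin((1−f)δ)/sin δ ≈ 3.303, b = sin(fδ)/sin δ ≈ 3.337.
p = a·p₁ + b·p₂ ≈ (0.800, -0.517, -0.304); φ = arcsin(p_z) ≈ -17.70°, λ = atan2(p_y, p_x) ≈ -32.89°.

≈ 18°S, 33°W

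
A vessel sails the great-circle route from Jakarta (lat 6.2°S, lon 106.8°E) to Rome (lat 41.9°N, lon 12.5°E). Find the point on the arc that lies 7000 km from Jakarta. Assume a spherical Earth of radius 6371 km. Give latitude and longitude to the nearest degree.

≈ lat 33°N, lon 55°E

Convert each endpoint to a unit vector on the sphere (x = cos φ cos λ, y = cos φ sin λ, z = sin φ).
The central angle between the endpoints is δ = arccos(p₁·p₂) ≈ 1.699 rad (97.3°). The total great-circle distance is δ·R ≈ 1.699 × 6371 ≈ 10823 km, so the target fraction is f = 7000/10823 ≈ 0.647.
Interpolate at f ≈ 0.647 with slerp weights a = sin((1−f)δ)/sin δ ≈ 0.569, b = sin(fδ)/sin δ ≈ 0.898.
p = a·p₁ + b·p₂ ≈ (0.489, 0.686, 0.538); φ = arcsin(p_z) ≈ 32.56°, λ = atan2(p_y, p_x) ≈ 54.54°.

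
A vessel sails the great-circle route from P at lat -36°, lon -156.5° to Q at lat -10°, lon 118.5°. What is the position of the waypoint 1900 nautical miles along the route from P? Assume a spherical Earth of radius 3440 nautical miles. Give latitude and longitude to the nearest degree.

From cos δ = sin φ₁ sin φ₂ + cos φ₁ cos φ₂ cos Δλ, the central angle is δ ≈ 1.398 rad (80.1°). The total great-circle distance is δ·R ≈ 1.398 × 3440 ≈ 4811 nmi, so the target fraction is f = 1900/4811 ≈ 0.395.
Interpolate at f ≈ 0.395 with slerp weights a = sin((1−f)δ)/sin δ ≈ 0.760, b = sin(fδ)/sin δ ≈ 0.533.
p = a·p₁ + b·p₂ ≈ (-0.814, 0.216, -0.539); φ = arcsin(p_z) ≈ -32.63°, λ = atan2(p_y, p_x) ≈ 165.16°.

≈ lat -33°, lon 165°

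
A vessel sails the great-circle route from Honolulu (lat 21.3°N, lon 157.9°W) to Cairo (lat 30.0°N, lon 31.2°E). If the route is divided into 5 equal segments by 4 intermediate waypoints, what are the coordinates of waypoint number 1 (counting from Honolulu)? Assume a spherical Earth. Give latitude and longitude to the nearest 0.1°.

≈ lat 46.4°N, lon 164.1°W

From cos δ = sin φ₁ sin φ₂ + cos φ₁ cos φ₂ cos Δλ, the central angle is δ ≈ 2.233 rad (128.0°).
Interpolate at f = 1/5 with slerp weights a = sin((1−f)δ)/sin δ ≈ 1.239, b = sin(fδ)/sin δ ≈ 0.548.
p = a·p₁ + b·p₂ ≈ (-0.664, -0.188, 0.724); φ = arcsin(p_z) ≈ 46.38°, λ = atan2(p_y, p_x) ≈ -164.14°.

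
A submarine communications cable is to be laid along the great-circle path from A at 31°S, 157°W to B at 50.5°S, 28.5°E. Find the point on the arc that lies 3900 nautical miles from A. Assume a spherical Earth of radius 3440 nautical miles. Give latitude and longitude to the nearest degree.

≈ 83°S, 51°E

Write both endpoints as unit vectors p₁, p₂ with components (cos φ cos λ, cos φ sin λ, sin φ).
The central angle between the endpoints is δ = arccos(p₁·p₂) ≈ 1.717 rad (98.4°). The total great-circle distance is δ·R ≈ 1.717 × 3440 ≈ 5905 nmi, so the target fraction is f = 3900/5905 ≈ 0.660.
Interpolate at f ≈ 0.660 with slerp weights a = sin((1−f)δ)/sin δ ≈ 0.556, b = sin(fδ)/sin δ ≈ 0.916.
p = a·p₁ + b·p₂ ≈ (0.073, 0.092, -0.993); φ = arcsin(p_z) ≈ -83.28°, λ = atan2(p_y, p_x) ≈ 51.48°.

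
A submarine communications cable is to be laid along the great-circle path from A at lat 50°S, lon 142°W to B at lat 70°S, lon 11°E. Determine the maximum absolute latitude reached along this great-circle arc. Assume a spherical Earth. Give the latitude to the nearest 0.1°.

The great circle lies in the plane with unit normal n̂ = (p₁ × p₂)/|p₁ × p₂|.
Here n̂_z ≈ +0.117; the vertex latitude is φ_max = arccos|n̂_z| ≈ 83.3°.
Check via Clairaut: cos φ_max = |cos φ₁| · sin C = cos(50.0°)·sin(169.5°) ≈ 0.117, again giving ≈ 83.3°.

≈ 83.3°S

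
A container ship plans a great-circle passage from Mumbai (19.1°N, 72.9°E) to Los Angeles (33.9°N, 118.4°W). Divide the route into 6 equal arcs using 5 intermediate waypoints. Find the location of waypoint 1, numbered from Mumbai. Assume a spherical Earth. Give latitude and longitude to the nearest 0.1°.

Convert each endpoint to a unit vector on the sphere (x = cos φ cos λ, y = cos φ sin λ, z = sin φ).
The central angle between the endpoints is δ = arccos(p₁·p₂) ≈ 2.198 rad (125.9°).
Interpolate at f = 1/6 with slerp weights a = sin((1−f)δ)/sin δ ≈ 1.193, b = sin(fδ)/sin δ ≈ 0.442.
p = a·p₁ + b·p₂ ≈ (0.157, 0.755, 0.637); φ = arcsin(p_z) ≈ 39.57°, λ = atan2(p_y, p_x) ≈ 78.25°.

≈ 39.6°N, 78.3°E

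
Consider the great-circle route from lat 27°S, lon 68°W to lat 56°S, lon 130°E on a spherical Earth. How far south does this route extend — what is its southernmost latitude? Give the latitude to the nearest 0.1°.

≈ 81.1°S

The great circle lies in the plane with unit normal n̂ = (p₁ × p₂)/|p₁ × p₂|.
Here n̂_z ≈ -0.155; the vertex latitude is φ_max = arccos|n̂_z| ≈ 81.1°.
Check via Clairaut: cos φ_max = |cos φ₁| · sin C = cos(27.0°)·sin(170.0°) ≈ 0.155, again giving ≈ 81.1°.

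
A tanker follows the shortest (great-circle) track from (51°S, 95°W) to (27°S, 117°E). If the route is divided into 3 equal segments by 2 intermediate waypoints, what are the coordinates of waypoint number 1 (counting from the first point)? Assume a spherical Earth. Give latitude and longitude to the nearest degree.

From cos δ = sin φ₁ sin φ₂ + cos φ₁ cos φ₂ cos Δλ, the central angle is δ ≈ 1.694 rad (97.0°).
Interpolate at f = 1/3 with slerp weights a = sin((1−f)δ)/sin δ ≈ 0.911, b = sin(fδ)/sin δ ≈ 0.539.
p = a·p₁ + b·p₂ ≈ (-0.268, -0.143, -0.953); φ = arcsin(p_z) ≈ -72.31°, λ = atan2(p_y, p_x) ≈ -151.91°.

≈ (72°S, 152°W)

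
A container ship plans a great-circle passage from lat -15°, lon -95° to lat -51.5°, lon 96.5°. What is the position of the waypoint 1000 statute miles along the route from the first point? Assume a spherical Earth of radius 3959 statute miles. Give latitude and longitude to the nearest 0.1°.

Convert each endpoint to a unit vector on the sphere (x = cos φ cos λ, y = cos φ sin λ, z = sin φ).
The central angle between the endpoints is δ = arccos(p₁·p₂) ≈ 1.968 rad (112.7°). The total great-circle distance is δ·R ≈ 1.968 × 3959 ≈ 7791 mi, so the target fraction is f = 1000/7791 ≈ 0.128.
Interpolate at f ≈ 0.128 with slerp weights a = sin((1−f)δ)/sin δ ≈ 1.073, b = sin(fδ)/sin δ ≈ 0.271.
p = a·p₁ + b·p₂ ≈ (-0.109, -0.865, -0.490); φ = arcsin(p_z) ≈ -29.33°, λ = atan2(p_y, p_x) ≈ -97.21°.

≈ lat -29.3°, lon -97.2°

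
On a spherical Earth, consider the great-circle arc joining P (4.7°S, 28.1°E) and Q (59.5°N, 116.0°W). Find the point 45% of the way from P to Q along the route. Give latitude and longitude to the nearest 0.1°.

≈ (44.7°N, 5.5°E)

Write both endpoints as unit vectors p₁, p₂ with components (cos φ cos λ, cos φ sin λ, sin φ).
The central angle between the endpoints is δ = arccos(p₁·p₂) ≈ 2.072 rad (118.7°).
Interpolate at f = 0.45 with slerp weights a = sin((1−f)δ)/sin δ ≈ 1.036, b = sin(fδ)/sin δ ≈ 0.916.
p = a·p₁ + b·p₂ ≈ (0.707, 0.069, 0.704); φ = arcsin(p_z) ≈ 44.75°, λ = atan2(p_y, p_x) ≈ 5.54°.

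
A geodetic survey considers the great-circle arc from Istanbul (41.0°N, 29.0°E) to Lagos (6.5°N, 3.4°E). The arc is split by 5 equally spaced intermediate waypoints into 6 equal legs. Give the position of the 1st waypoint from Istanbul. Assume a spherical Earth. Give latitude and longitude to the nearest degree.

≈ (36°N, 23°E)

Write both endpoints as unit vectors p₁, p₂ with components (cos φ cos λ, cos φ sin λ, sin φ).
The central angle between the endpoints is δ = arccos(p₁·p₂) ≈ 0.722 rad (41.4°).
Interpolate at f = 1/6 with slerp weights a = sin((1−f)δ)/sin δ ≈ 0.856, b = sin(fδ)/sin δ ≈ 0.182.
p = a·p₁ + b·p₂ ≈ (0.745, 0.324, 0.582); φ = arcsin(p_z) ≈ 35.62°, λ = atan2(p_y, p_x) ≈ 23.50°.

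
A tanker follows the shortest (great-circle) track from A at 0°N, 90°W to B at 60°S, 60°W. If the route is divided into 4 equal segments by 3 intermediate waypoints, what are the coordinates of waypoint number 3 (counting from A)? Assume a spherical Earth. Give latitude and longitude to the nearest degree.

≈ 46°S, 73°W

Write both endpoints as unit vectors p₁, p₂ with components (cos φ cos λ, cos φ sin λ, sin φ).
The central angle between the endpoints is δ = arccos(p₁·p₂) ≈ 1.123 rad (64.3°).
Interpolate at f = 3/4 with slerp weights a = sin((1−f)δ)/sin δ ≈ 0.307, b = sin(fδ)/sin δ ≈ 0.828.
p = a·p₁ + b·p₂ ≈ (0.207, -0.666, -0.717); φ = arcsin(p_z) ≈ -45.80°, λ = atan2(p_y, p_x) ≈ -72.73°.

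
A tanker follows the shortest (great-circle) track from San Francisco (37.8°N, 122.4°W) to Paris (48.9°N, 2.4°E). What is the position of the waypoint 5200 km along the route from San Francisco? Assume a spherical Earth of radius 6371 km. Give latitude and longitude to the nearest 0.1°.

Write both endpoints as unit vectors p₁, p₂ with components (cos φ cos λ, cos φ sin λ, sin φ).
The central angle between the endpoints is δ = arccos(p₁·p₂) ≈ 1.405 rad (80.5°). The total great-circle distance is δ·R ≈ 1.405 × 6371 ≈ 8949 km, so the target fraction is f = 5200/8949 ≈ 0.581.
Interpolate at f ≈ 0.581 with slerp weights a = sin((1−f)δ)/sin δ ≈ 0.563, b = sin(fδ)/sin δ ≈ 0.739.
p = a·p₁ + b·p₂ ≈ (0.247, -0.355, 0.902); φ = arcsin(p_z) ≈ 64.37°, λ = atan2(p_y, p_x) ≈ -55.19°.

≈ 64.4°N, 55.2°W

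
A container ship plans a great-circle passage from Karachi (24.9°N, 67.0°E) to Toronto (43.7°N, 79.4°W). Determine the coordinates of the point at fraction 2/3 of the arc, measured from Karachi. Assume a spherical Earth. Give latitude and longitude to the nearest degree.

≈ 67°N, 30°W

Convert each endpoint to a unit vector on the sphere (x = cos φ cos λ, y = cos φ sin λ, z = sin φ).
The central angle between the endpoints is δ = arccos(p₁·p₂) ≈ 1.829 rad (104.8°).
Interpolate at f = 2/3 with slerp weights a = sin((1−f)δ)/sin δ ≈ 0.592, b = sin(fδ)/sin δ ≈ 0.971.
p = a·p₁ + b·p₂ ≈ (0.339, -0.196, 0.920); φ = arcsin(p_z) ≈ 66.96°, λ = atan2(p_y, p_x) ≈ -29.98°.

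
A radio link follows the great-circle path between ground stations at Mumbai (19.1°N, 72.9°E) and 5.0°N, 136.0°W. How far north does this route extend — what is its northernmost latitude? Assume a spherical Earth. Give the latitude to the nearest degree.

≈ 41°N

The great circle lies in the plane with unit normal n̂ = (p₁ × p₂)/|p₁ × p₂|.
Here n̂_z ≈ +0.751; the vertex latitude is φ_max = arccos|n̂_z| ≈ 41.3°.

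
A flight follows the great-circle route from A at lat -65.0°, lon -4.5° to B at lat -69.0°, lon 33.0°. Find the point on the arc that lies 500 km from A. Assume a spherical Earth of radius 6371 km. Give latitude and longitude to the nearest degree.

≈ lat -67°, lon 5°

The haversine formula gives a central angle δ ≈ 0.260 rad (14.9°) between the endpoints. The total great-circle distance is δ·R ≈ 0.260 × 6371 ≈ 1660 km, so the target fraction is f = 500/1660 ≈ 0.301.
Interpolate at f ≈ 0.301 with slerp weights a = sin((1−f)δ)/sin δ ≈ 0.703, b = sin(fδ)/sin δ ≈ 0.304.
p = a·p₁ + b·p₂ ≈ (0.388, 0.036, -0.921); φ = arcsin(p_z) ≈ -67.09°, λ = atan2(p_y, p_x) ≈ 5.32°.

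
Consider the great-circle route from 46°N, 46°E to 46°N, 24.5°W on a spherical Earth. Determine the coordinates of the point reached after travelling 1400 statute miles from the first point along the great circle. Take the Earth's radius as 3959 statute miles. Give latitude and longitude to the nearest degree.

≈ 52°N, 16°E

The haversine formula gives a central angle δ ≈ 0.825 rad (47.3°) between the endpoints. The total great-circle distance is δ·R ≈ 0.825 × 3959 ≈ 3266 mi, so the target fraction is f = 1400/3266 ≈ 0.429.
Interpolate at f ≈ 0.429 with slerp weights a = sin((1−f)δ)/sin δ ≈ 0.618, b = sin(fδ)/sin δ ≈ 0.471.
p = a·p₁ + b·p₂ ≈ (0.596, 0.173, 0.784); φ = arcsin(p_z) ≈ 51.61°, λ = atan2(p_y, p_x) ≈ 16.19°.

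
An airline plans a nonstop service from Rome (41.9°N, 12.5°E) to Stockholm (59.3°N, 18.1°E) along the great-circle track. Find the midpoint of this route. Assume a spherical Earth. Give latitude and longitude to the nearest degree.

Write both endpoints as unit vectors p₁, p₂ with components (cos φ cos λ, cos φ sin λ, sin φ).
The central angle between the endpoints is δ = arccos(p₁·p₂) ≈ 0.310 rad (17.7°).
Interpolate at f = 1/2 with slerp weights a = sin((1−f)δ)/sin δ ≈ 0.506, b = sin(fδ)/sin δ ≈ 0.506.
p = a·p₁ + b·p₂ ≈ (0.613, 0.162, 0.773); φ = arcsin(p_z) ≈ 50.63°, λ = atan2(p_y, p_x) ≈ 14.78°.

≈ 51°N, 15°E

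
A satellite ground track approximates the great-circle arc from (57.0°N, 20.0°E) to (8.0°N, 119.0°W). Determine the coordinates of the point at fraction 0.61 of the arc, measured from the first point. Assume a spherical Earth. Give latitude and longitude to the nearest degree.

≈ (46°N, 98°W)

The haversine formula gives a central angle δ ≈ 1.865 rad (106.9°) between the endpoints.
Interpolate at f = 0.61 with slerp weights a = sin((1−f)δ)/sin δ ≈ 0.695, b = sin(fδ)/sin δ ≈ 0.949.
p = a·p₁ + b·p₂ ≈ (-0.100, -0.692, 0.715); φ = arcsin(p_z) ≈ 45.63°, λ = atan2(p_y, p_x) ≈ -98.20°.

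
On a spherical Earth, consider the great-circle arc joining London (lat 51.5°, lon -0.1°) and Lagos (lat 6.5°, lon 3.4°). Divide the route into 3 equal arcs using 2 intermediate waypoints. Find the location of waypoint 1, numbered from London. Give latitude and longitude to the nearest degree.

Write both endpoints as unit vectors p₁, p₂ with components (cos φ cos λ, cos φ sin λ, sin φ).
The central angle between the endpoints is δ = arccos(p₁·p₂) ≈ 0.787 rad (45.1°).
Interpolate at f = 1/3 with slerp weights a = sin((1−f)δ)/sin δ ≈ 0.707, b = sin(fδ)/sin δ ≈ 0.366.
p = a·p₁ + b·p₂ ≈ (0.803, 0.021, 0.595); φ = arcsin(p_z) ≈ 36.51°, λ = atan2(p_y, p_x) ≈ 1.48°.

≈ lat 37°, lon 1°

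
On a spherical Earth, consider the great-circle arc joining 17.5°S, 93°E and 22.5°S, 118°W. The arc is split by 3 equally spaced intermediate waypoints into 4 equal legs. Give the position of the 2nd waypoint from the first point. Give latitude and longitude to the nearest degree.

Convert each endpoint to a unit vector on the sphere (x = cos φ cos λ, y = cos φ sin λ, z = sin φ).
The central angle between the endpoints is δ = arccos(p₁·p₂) ≈ 2.266 rad (129.8°).
Interpolate at f = 2/4 with slerp weights a = sin((1−f)δ)/sin δ ≈ 1.179, b = sin(fδ)/sin δ ≈ 1.179.
p = a·p₁ + b·p₂ ≈ (-0.570, 0.161, -0.806); φ = arcsin(p_z) ≈ -53.67°, λ = atan2(p_y, p_x) ≈ 164.22°.

≈ 54°S, 164°E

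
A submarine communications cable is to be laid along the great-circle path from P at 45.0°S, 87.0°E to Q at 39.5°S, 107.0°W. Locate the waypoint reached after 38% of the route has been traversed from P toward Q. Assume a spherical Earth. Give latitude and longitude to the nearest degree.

≈ 79°S, 121°E

Write both endpoints as unit vectors p₁, p₂ with components (cos φ cos λ, cos φ sin λ, sin φ).
The central angle between the endpoints is δ = arccos(p₁·p₂) ≈ 1.651 rad (94.6°).
Interpolate at f = 0.38 with slerp weights a = sin((1−f)δ)/sin δ ≈ 0.857, b = sin(fδ)/sin δ ≈ 0.589.
p = a·p₁ + b·p₂ ≈ (-0.101, 0.170, -0.980); φ = arcsin(p_z) ≈ -78.57°, λ = atan2(p_y, p_x) ≈ 120.69°.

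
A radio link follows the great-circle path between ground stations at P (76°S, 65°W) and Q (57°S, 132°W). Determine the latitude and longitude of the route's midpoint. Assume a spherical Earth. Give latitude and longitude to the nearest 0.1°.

≈ (69.5°S, 112.8°W)

Convert each endpoint to a unit vector on the sphere (x = cos φ cos λ, y = cos φ sin λ, z = sin φ).
The central angle between the endpoints is δ = arccos(p₁·p₂) ≈ 0.525 rad (30.1°).
Interpolate at f = 1/2 with slerp weights a = sin((1−f)δ)/sin δ ≈ 0.518, b = sin(fδ)/sin δ ≈ 0.518.
p = a·p₁ + b·p₂ ≈ (-0.136, -0.323, -0.937); φ = arcsin(p_z) ≈ -69.49°, λ = atan2(p_y, p_x) ≈ -112.79°.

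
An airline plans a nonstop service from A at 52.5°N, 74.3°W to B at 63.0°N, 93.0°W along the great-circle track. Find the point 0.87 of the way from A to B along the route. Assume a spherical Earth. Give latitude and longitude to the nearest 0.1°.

≈ 61.8°N, 89.9°W

Convert each endpoint to a unit vector on the sphere (x = cos φ cos λ, y = cos φ sin λ, z = sin φ).
The central angle between the endpoints is δ = arccos(p₁·p₂) ≈ 0.251 rad (14.4°).
Interpolate at f = 0.87 with slerp weights a = sin((1−f)δ)/sin δ ≈ 0.131, b = sin(fδ)/sin δ ≈ 0.872.
p = a·p₁ + b·p₂ ≈ (0.001, -0.472, 0.881); φ = arcsin(p_z) ≈ 61.81°, λ = atan2(p_y, p_x) ≈ -89.89°.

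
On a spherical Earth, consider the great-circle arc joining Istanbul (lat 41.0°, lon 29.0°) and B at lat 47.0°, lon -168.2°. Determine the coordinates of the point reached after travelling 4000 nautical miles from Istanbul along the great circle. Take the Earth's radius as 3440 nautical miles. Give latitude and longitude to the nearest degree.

≈ lat 70°, lon 176°

Write both endpoints as unit vectors p₁, p₂ with components (cos φ cos λ, cos φ sin λ, sin φ).
The central angle between the endpoints is δ = arccos(p₁·p₂) ≈ 1.583 rad (90.7°). The total great-circle distance is δ·R ≈ 1.583 × 3440 ≈ 5444 nmi, so the target fraction is f = 4000/5444 ≈ 0.735.
Interpolate at f ≈ 0.735 with slerp weights a = sin((1−f)δ)/sin δ ≈ 0.408, b = sin(fδ)/sin δ ≈ 0.918.
p = a·p₁ + b·p₂ ≈ (-0.344, 0.021, 0.939); φ = arcsin(p_z) ≈ 69.86°, λ = atan2(p_y, p_x) ≈ 176.48°.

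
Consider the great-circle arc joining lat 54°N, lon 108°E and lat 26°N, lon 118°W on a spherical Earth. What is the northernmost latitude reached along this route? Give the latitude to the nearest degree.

The great circle lies in the plane with unit normal n̂ = (p₁ × p₂)/|p₁ × p₂|.
Here n̂_z ≈ +0.380; the vertex latitude is φ_max = arccos|n̂_z| ≈ 67.7°.

≈ 68°N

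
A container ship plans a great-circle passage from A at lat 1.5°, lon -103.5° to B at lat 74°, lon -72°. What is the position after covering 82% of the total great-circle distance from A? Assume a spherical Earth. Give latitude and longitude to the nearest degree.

≈ lat 62°, lon -87°

Write both endpoints as unit vectors p₁, p₂ with components (cos φ cos λ, cos φ sin λ, sin φ).
The central angle between the endpoints is δ = arccos(p₁·p₂) ≈ 1.308 rad (74.9°).
Interpolate at f = 0.82 with slerp weights a = sin((1−f)δ)/sin δ ≈ 0.242, b = sin(fδ)/sin δ ≈ 0.910.
p = a·p₁ + b·p₂ ≈ (0.021, -0.473, 0.881); φ = arcsin(p_z) ≈ 61.73°, λ = atan2(p_y, p_x) ≈ -87.45°.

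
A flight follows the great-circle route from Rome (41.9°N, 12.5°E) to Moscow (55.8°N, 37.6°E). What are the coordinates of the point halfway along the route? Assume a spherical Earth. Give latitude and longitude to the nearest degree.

From cos δ = sin φ₁ sin φ₂ + cos φ₁ cos φ₂ cos Δλ, the central angle is δ ≈ 0.373 rad (21.4°).
Interpolate at f = 1/2 with slerp weights a = sin((1−f)δ)/sin δ ≈ 0.509, b = sin(fδ)/sin δ ≈ 0.509.
p = a·p₁ + b·p₂ ≈ (0.596, 0.256, 0.761); φ = arcsin(p_z) ≈ 49.52°, λ = atan2(p_y, p_x) ≈ 23.27°.

≈ 50°N, 23°E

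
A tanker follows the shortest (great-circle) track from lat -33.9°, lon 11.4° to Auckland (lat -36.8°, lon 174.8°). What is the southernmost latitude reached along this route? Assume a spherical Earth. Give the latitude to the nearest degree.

The great circle lies in the plane with unit normal n̂ = (p₁ × p₂)/|p₁ × p₂|.
Here n̂_z ≈ +0.199; the vertex latitude is φ_max = arccos|n̂_z| ≈ 78.5°.
Check via Clairaut: cos φ_max = |cos φ₁| · sin C = cos(33.9°)·sin(166.1°) ≈ 0.199, again giving ≈ 78.5°.

≈ -79°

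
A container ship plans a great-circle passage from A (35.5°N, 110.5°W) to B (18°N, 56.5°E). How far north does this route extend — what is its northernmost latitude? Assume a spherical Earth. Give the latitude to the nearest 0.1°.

The great circle lies in the plane with unit normal n̂ = (p₁ × p₂)/|p₁ × p₂|.
Here n̂_z ≈ +0.213; the vertex latitude is φ_max = arccos|n̂_z| ≈ 77.7°.
Check via Clairaut: cos φ_max = |cos φ₁| · sin C = cos(35.5°)·sin(15.2°) ≈ 0.213, again giving ≈ 77.7°.

≈ 77.7°N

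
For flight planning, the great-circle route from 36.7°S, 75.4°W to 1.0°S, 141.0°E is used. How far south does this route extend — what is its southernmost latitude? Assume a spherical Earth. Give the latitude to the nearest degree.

≈ 52°S

The great circle lies in the plane with unit normal n̂ = (p₁ × p₂)/|p₁ × p₂|.
Here n̂_z ≈ -0.616; the vertex latitude is φ_max = arccos|n̂_z| ≈ 52.0°.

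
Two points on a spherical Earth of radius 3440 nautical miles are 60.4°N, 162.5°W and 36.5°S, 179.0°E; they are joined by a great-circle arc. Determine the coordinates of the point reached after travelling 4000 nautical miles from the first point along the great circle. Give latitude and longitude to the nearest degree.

Write both endpoints as unit vectors p₁, p₂ with components (cos φ cos λ, cos φ sin λ, sin φ).
The central angle between the endpoints is δ = arccos(p₁·p₂) ≈ 1.712 rad (98.1°). The total great-circle distance is δ·R ≈ 1.712 × 3440 ≈ 5889 nmi, so the target fraction is f = 4000/5889 ≈ 0.679.
Interpolate at f ≈ 0.679 with slerp weights a = sin((1−f)δ)/sin δ ≈ 0.527, b = sin(fδ)/sin δ ≈ 0.927.
p = a·p₁ + b·p₂ ≈ (-0.994, -0.065, -0.093); φ = arcsin(p_z) ≈ -5.34°, λ = atan2(p_y, p_x) ≈ -176.24°.

≈ 5°S, 176°W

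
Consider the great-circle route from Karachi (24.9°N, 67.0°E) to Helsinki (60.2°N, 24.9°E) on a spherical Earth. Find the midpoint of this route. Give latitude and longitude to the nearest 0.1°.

≈ 44.3°N, 52.4°E

From cos δ = sin φ₁ sin φ₂ + cos φ₁ cos φ₂ cos Δλ, the central angle is δ ≈ 0.796 rad (45.6°).
Interpolate at f = 1/2 with slerp weights a = sin((1−f)δ)/sin δ ≈ 0.542, b = sin(fδ)/sin δ ≈ 0.542.
p = a·p₁ + b·p₂ ≈ (0.437, 0.566, 0.699); φ = arcsin(p_z) ≈ 44.35°, λ = atan2(p_y, p_x) ≈ 52.36°.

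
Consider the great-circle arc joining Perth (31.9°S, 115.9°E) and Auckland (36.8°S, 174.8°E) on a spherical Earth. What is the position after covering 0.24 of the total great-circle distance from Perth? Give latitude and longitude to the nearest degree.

≈ (36°S, 129°E)

Convert each endpoint to a unit vector on the sphere (x = cos φ cos λ, y = cos φ sin λ, z = sin φ).
The central angle between the endpoints is δ = arccos(p₁·p₂) ≈ 0.840 rad (48.1°).
Interpolate at f = 0.24 with slerp weights a = sin((1−f)δ)/sin δ ≈ 0.800, b = sin(fδ)/sin δ ≈ 0.269.
p = a·p₁ + b·p₂ ≈ (-0.511, 0.631, -0.584); φ = arcsin(p_z) ≈ -35.73°, λ = atan2(p_y, p_x) ≈ 129.03°.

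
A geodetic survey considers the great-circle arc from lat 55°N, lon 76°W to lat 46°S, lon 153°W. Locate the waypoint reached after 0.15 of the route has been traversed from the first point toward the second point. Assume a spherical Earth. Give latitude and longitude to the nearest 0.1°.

≈ lat 42.0°N, lon 94.9°W

Write both endpoints as unit vectors p₁, p₂ with components (cos φ cos λ, cos φ sin λ, sin φ).
The central angle between the endpoints is δ = arccos(p₁·p₂) ≈ 2.094 rad (120.0°).
Interpolate at f = 0.15 with slerp weights a = sin((1−f)δ)/sin δ ≈ 1.129, b = sin(fδ)/sin δ ≈ 0.357.
p = a·p₁ + b·p₂ ≈ (-0.064, -0.741, 0.668); φ = arcsin(p_z) ≈ 41.95°, λ = atan2(p_y, p_x) ≈ -94.94°.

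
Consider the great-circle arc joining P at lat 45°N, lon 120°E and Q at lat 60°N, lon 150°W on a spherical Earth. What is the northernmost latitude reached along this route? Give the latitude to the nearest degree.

The great circle lies in the plane with unit normal n̂ = (p₁ × p₂)/|p₁ × p₂|.
Here n̂_z ≈ +0.447; the vertex latitude is φ_max = arccos|n̂_z| ≈ 63.4°.
Check via Clairaut: cos φ_max = |cos φ₁| · sin C = cos(45.0°)·sin(39.2°) ≈ 0.447, again giving ≈ 63.4°.

≈ 63°N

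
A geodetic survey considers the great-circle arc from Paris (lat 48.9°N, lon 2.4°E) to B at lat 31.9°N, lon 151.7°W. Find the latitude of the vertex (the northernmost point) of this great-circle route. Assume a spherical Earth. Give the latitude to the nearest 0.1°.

The great circle lies in the plane with unit normal n̂ = (p₁ × p₂)/|p₁ × p₂|.
Here n̂_z ≈ -0.245; the vertex latitude is φ_max = arccos|n̂_z| ≈ 75.8°.
Check via Clairaut: cos φ_max = |cos φ₁| · sin C = cos(48.9°)·sin(21.9°) ≈ 0.245, again giving ≈ 75.8°.

≈ 75.8°N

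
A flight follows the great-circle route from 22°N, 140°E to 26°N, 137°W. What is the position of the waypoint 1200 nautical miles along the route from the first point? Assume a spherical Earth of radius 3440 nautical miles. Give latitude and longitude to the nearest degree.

The haversine formula gives a central angle δ ≈ 1.302 rad (74.6°) between the endpoints. The total great-circle distance is δ·R ≈ 1.302 × 3440 ≈ 4478 nmi, so the target fraction is f = 1200/4478 ≈ 0.268.
Interpolate at f ≈ 0.268 with slerp weights a = sin((1−f)δ)/sin δ ≈ 0.846, b = sin(fδ)/sin δ ≈ 0.355.
p = a·p₁ + b·p₂ ≈ (-0.834, 0.287, 0.472); φ = arcsin(p_z) ≈ 28.18°, λ = atan2(p_y, p_x) ≈ 161.03°.

≈ 28°N, 161°E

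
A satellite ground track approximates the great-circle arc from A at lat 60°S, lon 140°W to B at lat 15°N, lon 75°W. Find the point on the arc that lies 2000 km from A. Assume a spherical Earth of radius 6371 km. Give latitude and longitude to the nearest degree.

≈ lat 49°S, lon 116°W

Convert each endpoint to a unit vector on the sphere (x = cos φ cos λ, y = cos φ sin λ, z = sin φ).
The central angle between the endpoints is δ = arccos(p₁·p₂) ≈ 1.591 rad (91.1°). The total great-circle distance is δ·R ≈ 1.591 × 6371 ≈ 10135 km, so the target fraction is f = 2000/10135 ≈ 0.197.
Interpolate at f ≈ 0.197 with slerp weights a = sin((1−f)δ)/sin δ ≈ 0.957, b = sin(fδ)/sin δ ≈ 0.309.
p = a·p₁ + b·p₂ ≈ (-0.289, -0.596, -0.749); φ = arcsin(p_z) ≈ -48.51°, λ = atan2(p_y, p_x) ≈ -115.91°.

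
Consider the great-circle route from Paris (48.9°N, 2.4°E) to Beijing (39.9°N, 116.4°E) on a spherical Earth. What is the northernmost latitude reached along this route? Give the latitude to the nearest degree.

≈ 61°N

The great circle lies in the plane with unit normal n̂ = (p₁ × p₂)/|p₁ × p₂|.
Here n̂_z ≈ +0.480; the vertex latitude is φ_max = arccos|n̂_z| ≈ 61.3°.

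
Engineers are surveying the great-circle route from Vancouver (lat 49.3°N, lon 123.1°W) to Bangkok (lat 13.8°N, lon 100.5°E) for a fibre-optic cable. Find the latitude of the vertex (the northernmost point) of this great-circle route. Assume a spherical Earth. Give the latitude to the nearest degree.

The great circle lies in the plane with unit normal n̂ = (p₁ × p₂)/|p₁ × p₂|.
Here n̂_z ≈ -0.455; the vertex latitude is φ_max = arccos|n̂_z| ≈ 63.0°.
Check via Clairaut: cos φ_max = |cos φ₁| · sin C = cos(49.3°)·sin(44.2°) ≈ 0.455, again giving ≈ 63.0°.

≈ 63°N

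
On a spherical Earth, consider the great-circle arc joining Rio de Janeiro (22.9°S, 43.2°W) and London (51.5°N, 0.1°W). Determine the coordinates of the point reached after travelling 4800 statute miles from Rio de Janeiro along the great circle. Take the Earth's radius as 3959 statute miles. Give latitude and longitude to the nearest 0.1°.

Convert each endpoint to a unit vector on the sphere (x = cos φ cos λ, y = cos φ sin λ, z = sin φ).
The central angle between the endpoints is δ = arccos(p₁·p₂) ≈ 1.456 rad (83.4°). The total great-circle distance is δ·R ≈ 1.456 × 3959 ≈ 5766 mi, so the target fraction is f = 4800/5766 ≈ 0.833.
Interpolate at f ≈ 0.833 with slerp weights a = sin((1−f)δ)/sin δ ≈ 0.243, b = sin(fδ)/sin δ ≈ 0.943.
p = a·p₁ + b·p₂ ≈ (0.750, -0.154, 0.643); φ = arcsin(p_z) ≈ 40.02°, λ = atan2(p_y, p_x) ≈ -11.63°.

≈ 40.0°N, 11.6°W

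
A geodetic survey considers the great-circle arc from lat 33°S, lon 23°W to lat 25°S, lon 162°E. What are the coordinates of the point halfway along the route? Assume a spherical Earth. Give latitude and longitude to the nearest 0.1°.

Write both endpoints as unit vectors p₁, p₂ with components (cos φ cos λ, cos φ sin λ, sin φ).
The central angle between the endpoints is δ = arccos(p₁·p₂) ≈ 2.126 rad (121.8°).
Interpolate at f = 1/2 with slerp weights a = sin((1−f)δ)/sin δ ≈ 1.028, b = sin(fδ)/sin δ ≈ 1.028.
p = a·p₁ + b·p₂ ≈ (-0.092, -0.049, -0.995); φ = arcsin(p_z) ≈ -83.99°, λ = atan2(p_y, p_x) ≈ -152.10°.

≈ lat 84.0°S, lon 152.1°W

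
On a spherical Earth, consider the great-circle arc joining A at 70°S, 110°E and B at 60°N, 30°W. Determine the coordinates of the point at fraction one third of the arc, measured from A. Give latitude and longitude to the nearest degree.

From cos δ = sin φ₁ sin φ₂ + cos φ₁ cos φ₂ cos Δλ, the central angle is δ ≈ 2.808 rad (160.9°).
Interpolate at f = 1/3 with slerp weights a = sin((1−f)δ)/sin δ ≈ 2.915, b = sin(fδ)/sin δ ≈ 2.457.
p = a·p₁ + b·p₂ ≈ (0.723, 0.322, -0.611); φ = arcsin(p_z) ≈ -37.65°, λ = atan2(p_y, p_x) ≈ 24.03°.

≈ 38°S, 24°E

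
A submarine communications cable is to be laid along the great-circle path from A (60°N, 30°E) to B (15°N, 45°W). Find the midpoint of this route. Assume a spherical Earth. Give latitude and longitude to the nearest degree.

≈ (43°N, 21°W)

The haversine formula gives a central angle δ ≈ 1.214 rad (69.6°) between the endpoints.
Interpolate at f = 1/2 with slerp weights a = sin((1−f)δ)/sin δ ≈ 0.609, b = sin(fδ)/sin δ ≈ 0.609.
p = a·p₁ + b·p₂ ≈ (0.679, -0.264, 0.685); φ = arcsin(p_z) ≈ 43.22°, λ = atan2(p_y, p_x) ≈ -21.21°.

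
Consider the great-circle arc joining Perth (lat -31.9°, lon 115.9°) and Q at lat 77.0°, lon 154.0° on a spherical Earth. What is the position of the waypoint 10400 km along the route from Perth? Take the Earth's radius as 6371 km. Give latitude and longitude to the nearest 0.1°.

≈ lat 60.5°, lon 133.5°

Convert each endpoint to a unit vector on the sphere (x = cos φ cos λ, y = cos φ sin λ, z = sin φ).
The central angle between the endpoints is δ = arccos(p₁·p₂) ≈ 1.944 rad (111.4°). The total great-circle distance is δ·R ≈ 1.944 × 6371 ≈ 12385 km, so the target fraction is f = 10400/12385 ≈ 0.840.
Interpolate at f ≈ 0.840 with slerp weights a = sin((1−f)δ)/sin δ ≈ 0.329, b = sin(fδ)/sin δ ≈ 1.072.
p = a·p₁ + b·p₂ ≈ (-0.339, 0.357, 0.870); φ = arcsin(p_z) ≈ 60.51°, λ = atan2(p_y, p_x) ≈ 133.49°.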